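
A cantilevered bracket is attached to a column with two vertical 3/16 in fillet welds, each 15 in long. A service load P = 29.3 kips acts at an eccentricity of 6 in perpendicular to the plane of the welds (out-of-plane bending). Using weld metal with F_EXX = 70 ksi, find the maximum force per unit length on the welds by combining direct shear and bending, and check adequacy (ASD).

L_w = 2 × 15 = 30 in; section modulus (unit throat) S = 2 × L²/6 = 75 in².
Direct shear f_v = P/L_w = 29.3/30 = 0.9767 kip/in.
Moment M = P × e = 29.3 × 6 = 175.8 kip·in; bending f_b = M/S = 2.344 kip/in.
f_max = √(f_v² + f_b²) = √(0.9767² + 2.344²) = 2.539 kip/in.
r_n/Ω = (1/2.0) × 0.6 × 70 × (0.707 × 0.1875) = 2.784 kip/in → adequate.

f_max ≈ 2.54 kip/in; adequate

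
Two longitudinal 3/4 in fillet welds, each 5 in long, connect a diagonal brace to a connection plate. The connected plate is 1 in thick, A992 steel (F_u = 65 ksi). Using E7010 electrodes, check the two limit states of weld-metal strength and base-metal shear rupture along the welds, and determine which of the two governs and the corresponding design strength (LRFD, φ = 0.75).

E70XX → F_EXX = 70 ksi.
t_e = 0.707 × 0.75 = 0.5302 in; L = 10 in.
Weld metal: φR_n = 0.75 × 0.6 × 70 × 0.5302 × 10 = 167 kips.
Base metal (shear rupture): φR_n = 0.75 × 0.6 × 65 × 1 × 10 = 292.5 kips.
Governing: weld metal.

φR_n ≈ 167 kips (weld metal governs)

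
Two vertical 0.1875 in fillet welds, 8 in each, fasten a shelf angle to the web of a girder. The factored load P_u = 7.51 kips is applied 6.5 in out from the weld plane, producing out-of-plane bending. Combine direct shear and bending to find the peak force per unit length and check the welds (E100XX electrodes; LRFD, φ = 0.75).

E100XX → F_EXX = 100 ksi.
L_w = 2 × 8 = 16 in; section modulus (unit throat) S = 2 × L²/6 = 21.33 in².
Direct shear f_v = P/L_w = 7.51/16 = 0.4694 kip/in.
Moment M = P × e = 7.51 × 6.5 = 48.815 kip·in; bending f_b = M/S = 2.288 kip/in.
f_max = √(f_v² + f_b²) = √(0.4694² + 2.288²) = 2.336 kip/in.
φr_n = 0.75 × 0.6 × 100 × (0.707 × 0.1875) = 5.965 kip/in → adequate.

f_max ≈ 2.34 kip/in; adequate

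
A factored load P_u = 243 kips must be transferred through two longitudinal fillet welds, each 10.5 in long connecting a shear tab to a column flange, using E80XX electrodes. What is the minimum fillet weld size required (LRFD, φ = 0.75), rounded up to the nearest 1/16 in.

w = 1/2 in

E80XX → F_EXX = 80 ksi.
Total weld length L = 21 in.
Required throat t_e = P_u / (φ × 0.6 F_EXX × L) = 243 / (0.75 × 0.6 × 80 × 21) = 0.3214 in.
Required leg w = t_e / 0.707 = 0.4546 in → use 1/2 in.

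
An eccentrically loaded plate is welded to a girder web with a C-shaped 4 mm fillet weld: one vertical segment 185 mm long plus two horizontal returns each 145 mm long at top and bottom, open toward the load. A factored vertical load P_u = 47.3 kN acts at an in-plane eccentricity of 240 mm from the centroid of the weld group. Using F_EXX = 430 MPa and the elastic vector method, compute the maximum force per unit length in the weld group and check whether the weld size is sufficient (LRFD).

f_max ≈ 456 N/mm; adequate

Total weld length L_w = 475 mm. Treat welds as unit-width lines.
Centroid: x̄ = 2×145×72.5 / 475 = 44.26 mm from the vertical weld.
Polar moment about centroid: J = I_x + I_y = [185³/12 + 2×145×92.5²] + [185×44.26² + 2(145³/12 + 145×28.24²)] = 4111000 mm³.
Direct shear f_v = P/L_w = 47.3×10³ / 475 = 99.58 N/mm (vertical).
Torsion M = P·e = 47.3×10³ × 240 = 11352000 N·mm.
Critical point at (x, y) = (100.7, 92.5) from centroid. f_tx = M·y/J = 255.4 N/mm; f_ty = M·x/J = 278.2 N/mm.
Resultant f_max = √[f_tx² + (f_v + f_ty)²] = √[255.4² + (99.58 + 278.2)²] = 456 N/mm.
Capacity per unit length: φr_n = 0.75 × 0.6 × 430 × (0.707 × 4) = 547.2 N/mm.
456 ≤ 547.2 → adequate.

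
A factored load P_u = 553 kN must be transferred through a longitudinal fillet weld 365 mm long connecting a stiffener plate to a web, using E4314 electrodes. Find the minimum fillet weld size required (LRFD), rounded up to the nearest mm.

w = 12 mm

E43XX → F_EXX = 430 MPa.
Total weld length L = 365 mm.
Required throat t_e = P_u / (φ × 0.6 F_EXX × L) = 553 / (0.75 × 0.6 × 430 × 365 × 10⁻³) = 7.83 mm.
Required leg w = t_e / 0.707 = 11.07 mm → use 12 mm.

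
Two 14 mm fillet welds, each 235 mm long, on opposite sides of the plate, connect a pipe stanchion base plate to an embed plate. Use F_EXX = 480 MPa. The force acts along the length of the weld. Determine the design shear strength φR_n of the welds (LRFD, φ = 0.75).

φR_n ≈ 1000 kN

Effective throat t_e = 0.707 × 14 = 9.898 mm.
Total length L = 470 mm; A_we = 9.898 × 470 = 4652 mm².
F_nw = 0.6 F_EXX = 0.6 × 480 = 288 MPa.
φR_n = 0.75 × 288 × 4652 × 10⁻³ = 1005 kN.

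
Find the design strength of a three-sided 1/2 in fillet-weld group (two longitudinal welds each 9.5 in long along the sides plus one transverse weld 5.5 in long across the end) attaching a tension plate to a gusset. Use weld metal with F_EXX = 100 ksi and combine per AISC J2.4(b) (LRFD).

t_e = 0.707 × 0.5 = 0.3535 in.
R_nwl = 0.6 × 100 × 0.3535 × 19 = 403 kip (longitudinal, 2 welds).
R_nwt = 0.6 × 100 × 0.3535 × 5.5 = 116.7 kip (transverse, base value).
(i) R_nwl + R_nwt = 519.6 kip; (ii) 0.85 R_nwl + 1.5 R_nwt = 517.5 kip.
R_n = max = 519.6 kip [governs: (i)]; φR_n = 389.7 kip.

φR_n ≈ 390 kip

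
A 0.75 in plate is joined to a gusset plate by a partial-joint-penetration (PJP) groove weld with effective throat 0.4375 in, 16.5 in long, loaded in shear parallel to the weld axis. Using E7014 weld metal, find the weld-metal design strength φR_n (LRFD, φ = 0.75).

φR_n ≈ 227 kips

E70XX → F_EXX = 70 ksi.
Effective throat (given) t_e = 0.4375 in.
A_we = 0.4375 × 16.5 = 7.219 in².
F_nw = 0.6 F_EXX = 42 ksi.
φR_n = 0.75 × 42 × 7.219 = 227.4 kips.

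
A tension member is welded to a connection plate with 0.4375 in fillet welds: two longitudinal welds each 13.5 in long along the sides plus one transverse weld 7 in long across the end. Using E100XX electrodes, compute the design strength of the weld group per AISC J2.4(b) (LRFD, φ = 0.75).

E100XX → F_EXX = 100 ksi.
t_e = 0.707 × 0.4375 = 0.3093 in.
R_nwl = 0.6 × 100 × 0.3093 × 27 = 501.1 kip (longitudinal, 2 welds).
R_nwt = 0.6 × 100 × 0.3093 × 7 = 129.9 kip (transverse, base value).
(i) R_nwl + R_nwt = 631 kip; (ii) 0.85 R_nwl + 1.5 R_nwt = 620.8 kip.
R_n = max = 631 kip [governs: (i)]; φR_n = 473.2 kip.

φR_n ≈ 473 kip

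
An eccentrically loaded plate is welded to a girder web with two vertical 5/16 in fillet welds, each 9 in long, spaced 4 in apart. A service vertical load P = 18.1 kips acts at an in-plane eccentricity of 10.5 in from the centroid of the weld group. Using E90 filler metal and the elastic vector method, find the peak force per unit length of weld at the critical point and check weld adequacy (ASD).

E90XX → F_EXX = 90 ksi.
Total weld length L_w = 18 in. Treat welds as unit-width lines.
Polar moment about centroid: J = 2[d³/12 + d(b/2)²] = 2[9³/12 + 9×2²] = 193.5 in³.
Direct shear f_v = P/L_w = 18.1 / 18 = 1.006 kip/in (vertical).
Torsion M = P·e = 18.1 × 10.5 = 190.05 kip·in.
Critical point at (x, y) = (2, 4.5) from centroid. f_tx = M·y/J = 4.42 kip/in; f_ty = M·x/J = 1.964 kip/in.
Resultant f_max = √[f_tx² + (f_v + f_ty)²] = √[4.42² + (1.006 + 1.964)²] = 5.325 kip/in.
Capacity per unit length: r_n/Ω = (1/2.0) × 0.6 × 90 × (0.707 × 0.3125) = 5.965 kip/in.
5.325 ≤ 5.965 → adequate.

f_max ≈ 5.32 kip/in; adequate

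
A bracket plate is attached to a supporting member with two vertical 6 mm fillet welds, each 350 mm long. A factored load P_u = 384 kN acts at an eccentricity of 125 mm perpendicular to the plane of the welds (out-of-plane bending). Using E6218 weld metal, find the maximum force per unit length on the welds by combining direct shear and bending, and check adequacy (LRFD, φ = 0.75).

f_max ≈ 1300 N/mm; NOT adequate

E62XX → F_EXX = 620 MPa.
L_w = 2 × 350 = 700 mm; section modulus (unit throat) S = 2 × L²/6 = 40830 mm².
Direct shear f_v = P/L_w = 384×10³/700 = 548.6 N/mm.
Moment M = P × e = 384×10³ × 125 = 48000000 N·mm; bending f_b = M/S = 1176 N/mm.
f_max = √(f_v² + f_b²) = √(548.6² + 1176²) = 1297 N/mm.
φr_n = 0.75 × 0.6 × 620 × (0.707 × 6) = 1184 N/mm → NOT adequate.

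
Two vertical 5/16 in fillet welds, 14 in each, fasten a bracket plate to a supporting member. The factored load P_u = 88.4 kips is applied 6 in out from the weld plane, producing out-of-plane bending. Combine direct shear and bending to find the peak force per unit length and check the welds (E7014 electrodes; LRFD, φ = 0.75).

E70XX → F_EXX = 70 ksi.
L_w = 2 × 14 = 28 in; section modulus (unit throat) S = 2 × L²/6 = 65.33 in².
Direct shear f_v = P/L_w = 88.4/28 = 3.157 kip/in.
Moment M = P × e = 88.4 × 6 = 530.4 kip·in; bending f_b = M/S = 8.118 kip/in.
f_max = √(f_v² + f_b²) = √(3.157² + 8.118²) = 8.711 kip/in.
φr_n = 0.75 × 0.6 × 70 × (0.707 × 0.3125) = 6.96 kip/in → NOT adequate.

f_max ≈ 8.71 kip/in; NOT adequate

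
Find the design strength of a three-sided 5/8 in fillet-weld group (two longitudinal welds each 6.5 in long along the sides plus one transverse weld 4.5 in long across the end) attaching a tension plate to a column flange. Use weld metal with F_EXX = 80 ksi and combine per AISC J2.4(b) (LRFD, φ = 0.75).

φR_n ≈ 283 kips

t_e = 0.707 × 0.625 = 0.4419 in.
R_nwl = 0.6 × 80 × 0.4419 × 13 = 275.7 kips (longitudinal, 2 welds).
R_nwt = 0.6 × 80 × 0.4419 × 4.5 = 95.44 kips (transverse, base value).
(i) R_nwl + R_nwt = 371.2 kips; (ii) 0.85 R_nwl + 1.5 R_nwt = 377.5 kips.
R_n = max = 377.5 kips [governs: (ii)]; φR_n = 283.2 kips.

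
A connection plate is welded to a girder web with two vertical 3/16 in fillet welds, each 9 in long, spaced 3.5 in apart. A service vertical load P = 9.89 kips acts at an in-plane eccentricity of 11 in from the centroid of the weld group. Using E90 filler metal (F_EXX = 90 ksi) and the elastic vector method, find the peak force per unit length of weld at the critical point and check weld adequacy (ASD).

Total weld length L_w = 18 in. Treat welds as unit-width lines.
Polar moment about centroid: J = 2[d³/12 + d(b/2)²] = 2[9³/12 + 9×1.75²] = 176.6 in³.
Direct shear f_v = P/L_w = 9.89 / 18 = 0.5494 kip/in (vertical).
Torsion M = P·e = 9.89 × 11 = 108.79 kip·in.
Critical point at (x, y) = (1.75, 4.5) from centroid. f_tx = M·y/J = 2.772 kip/in; f_ty = M·x/J = 1.078 kip/in.
Resultant f_max = √[f_tx² + (f_v + f_ty)²] = √[2.772² + (0.5494 + 1.078)²] = 3.214 kip/in.
Capacity per unit length: r_n/Ω = (1/2.0) × 0.6 × 90 × (0.707 × 0.1875) = 3.579 kip/in.
3.214 ≤ 3.579 → adequate.

f_max ≈ 3.21 kip/in; adequate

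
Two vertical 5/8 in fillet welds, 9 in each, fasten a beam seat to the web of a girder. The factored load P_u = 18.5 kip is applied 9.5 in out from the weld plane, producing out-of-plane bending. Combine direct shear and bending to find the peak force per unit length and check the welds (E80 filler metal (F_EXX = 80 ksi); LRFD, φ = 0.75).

L_w = 2 × 9 = 18 in; section modulus (unit throat) S = 2 × L²/6 = 27 in².
Direct shear f_v = P/L_w = 18.5/18 = 1.028 kip/in.
Moment M = P × e = 18.5 × 9.5 = 175.75 kip·in; bending f_b = M/S = 6.509 kip/in.
f_max = √(f_v² + f_b²) = √(1.028² + 6.509²) = 6.59 kip/in.
φr_n = 0.75 × 0.6 × 80 × (0.707 × 0.625) = 15.91 kip/in → adequate.

f_max ≈ 6.59 kip/in; adequate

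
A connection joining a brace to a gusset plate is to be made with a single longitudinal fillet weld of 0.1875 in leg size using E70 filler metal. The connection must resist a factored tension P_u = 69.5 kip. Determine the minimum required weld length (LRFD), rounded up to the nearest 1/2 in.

L = 17 in

E70XX → F_EXX = 70 ksi.
Throat t_e = 0.707 × 0.1875 = 0.1326 in.
φr_n = 0.75 × 0.6 × 70 × 0.1326 = 4.176 kip/in.
L_req = P_u / φr_n = 69.5 / 4.176 = 16.64 in total.
Round up → use L = 17 in.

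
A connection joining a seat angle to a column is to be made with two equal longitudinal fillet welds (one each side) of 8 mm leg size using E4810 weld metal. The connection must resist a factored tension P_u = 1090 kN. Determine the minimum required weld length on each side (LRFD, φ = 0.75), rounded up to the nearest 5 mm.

E48XX → F_EXX = 480 MPa.
Throat t_e = 0.707 × 8 = 5.656 mm.
φr_n = 0.75 × 0.6 × 480 × 5.656 × 10⁻³ = 1.222 kN/mm.
L_req = P_u / φr_n = 1090 / 1.222 = 892.2 mm total.
Per side: 892.2 / 2 = 446.1 mm.
Round up → use L = 450 mm on each side.

L = 450 mm on each side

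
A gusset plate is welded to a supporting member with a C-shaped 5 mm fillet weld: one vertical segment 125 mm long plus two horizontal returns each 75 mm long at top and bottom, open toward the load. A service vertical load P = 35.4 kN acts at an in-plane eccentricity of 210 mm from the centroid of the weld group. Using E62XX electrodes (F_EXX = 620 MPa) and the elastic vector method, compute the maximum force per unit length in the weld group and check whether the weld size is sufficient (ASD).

Total weld length L_w = 275 mm. Treat welds as unit-width lines.
Centroid: x̄ = 2×75×37.5 / 275 = 20.45 mm from the vertical weld.
Polar moment about centroid: J = I_x + I_y = [125³/12 + 2×75×62.5²] + [125×20.45² + 2(75³/12 + 75×17.05²)] = 914900 mm³.
Direct shear f_v = P/L_w = 35.4×10³ / 275 = 128.7 N/mm (vertical).
Torsion M = P·e = 35.4×10³ × 210 = 7434000 N·mm.
Critical point at (x, y) = (54.55, 62.5) from centroid. f_tx = M·y/J = 507.8 N/mm; f_ty = M·x/J = 443.2 N/mm.
Resultant f_max = √[f_tx² + (f_v + f_ty)²] = √[507.8² + (128.7 + 443.2)²] = 764.9 N/mm.
Capacity per unit length: r_n/Ω = (1/2.0) × 0.6 × 620 × (0.707 × 5) = 657.5 N/mm.
764.9 > 657.5 → NOT adequate.

f_max ≈ 765 N/mm; NOT adequate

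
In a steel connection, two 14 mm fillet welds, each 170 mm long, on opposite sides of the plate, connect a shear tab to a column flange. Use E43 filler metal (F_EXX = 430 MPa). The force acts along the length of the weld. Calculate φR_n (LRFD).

φR_n ≈ 651 kN

Effective throat t_e = 0.707 × 14 = 9.898 mm.
Total length L = 340 mm; A_we = 9.898 × 340 = 3365 mm².
F_nw = 0.6 F_EXX = 0.6 × 430 = 258 MPa.
φR_n = 0.75 × 258 × 3365 × 10⁻³ = 651.2 kN.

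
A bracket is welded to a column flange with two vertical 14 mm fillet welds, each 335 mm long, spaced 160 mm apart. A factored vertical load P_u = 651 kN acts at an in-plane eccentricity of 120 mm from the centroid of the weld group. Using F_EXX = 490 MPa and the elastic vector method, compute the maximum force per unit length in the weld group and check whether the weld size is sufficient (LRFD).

Total weld length L_w = 670 mm. Treat welds as unit-width lines.
Polar moment about centroid: J = 2[d³/12 + d(b/2)²] = 2[335³/12 + 335×80²] = 10550000 mm³.
Direct shear f_v = P/L_w = 651×10³ / 670 = 971.6 N/mm (vertical).
Torsion M = P·e = 651×10³ × 120 = 78120000 N·mm.
Critical point at (x, y) = (80, 167.5) from centroid. f_tx = M·y/J = 1240 N/mm; f_ty = M·x/J = 592.2 N/mm.
Resultant f_max = √[f_tx² + (f_v + f_ty)²] = √[1240² + (971.6 + 592.2)²] = 1996 N/mm.
Capacity per unit length: φr_n = 0.75 × 0.6 × 490 × (0.707 × 14) = 2183 N/mm.
1996 ≤ 2183 → adequate.

f_max ≈ 2000 N/mm; adequate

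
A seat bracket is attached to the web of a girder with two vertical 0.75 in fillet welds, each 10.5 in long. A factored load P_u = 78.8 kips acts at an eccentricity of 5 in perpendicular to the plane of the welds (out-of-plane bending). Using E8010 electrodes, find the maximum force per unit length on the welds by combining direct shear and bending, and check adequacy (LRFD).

E80XX → F_EXX = 80 ksi.
L_w = 2 × 10.5 = 21 in; section modulus (unit throat) S = 2 × L²/6 = 36.75 in².
Direct shear f_v = P/L_w = 78.8/21 = 3.752 kip/in.
Moment M = P × e = 78.8 × 5 = 394 kip·in; bending f_b = M/S = 10.72 kip/in.
f_max = √(f_v² + f_b²) = √(3.752² + 10.72²) = 11.36 kip/in.
φr_n = 0.75 × 0.6 × 80 × (0.707 × 0.75) = 19.09 kip/in → adequate.

f_max ≈ 11.4 kip/in; adequate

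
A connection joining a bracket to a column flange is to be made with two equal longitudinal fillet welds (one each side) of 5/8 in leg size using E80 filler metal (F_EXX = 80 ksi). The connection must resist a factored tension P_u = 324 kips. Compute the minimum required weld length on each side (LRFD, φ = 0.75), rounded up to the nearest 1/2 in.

Throat t_e = 0.707 × 0.625 = 0.4419 in.
φr_n = 0.75 × 0.6 × 80 × 0.4419 = 15.91 kips/in.
L_req = P_u / φr_n = 324 / 15.91 = 20.37 in total.
Per side: 20.37 / 2 = 10.18 in.
Round up → use L = 10.5 in on each side.

L = 10.5 in on each side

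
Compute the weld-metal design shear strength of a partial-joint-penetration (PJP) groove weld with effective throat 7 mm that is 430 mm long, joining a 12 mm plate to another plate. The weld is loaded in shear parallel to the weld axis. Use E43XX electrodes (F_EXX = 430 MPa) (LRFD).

Effective throat (given) t_e = 7 mm.
A_we = 7 × 430 = 3010 mm².
F_nw = 0.6 F_EXX = 258 MPa.
φR_n = 0.75 × 258 × 3010 × 10⁻³ = 582.4 kN.

φR_n ≈ 582 kN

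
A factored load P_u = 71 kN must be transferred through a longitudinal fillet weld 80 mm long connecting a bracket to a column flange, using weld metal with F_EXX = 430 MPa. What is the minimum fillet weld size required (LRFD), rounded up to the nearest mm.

w = 7 mm

Total weld length L = 80 mm.
Required throat t_e = P_u / (φ × 0.6 F_EXX × L) = 71 / (0.75 × 0.6 × 430 × 80 × 10⁻³) = 4.587 mm.
Required leg w = t_e / 0.707 = 6.487 mm → use 7 mm.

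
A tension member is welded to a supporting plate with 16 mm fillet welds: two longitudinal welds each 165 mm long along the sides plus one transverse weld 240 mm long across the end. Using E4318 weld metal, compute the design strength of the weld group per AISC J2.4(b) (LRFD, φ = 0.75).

φR_n ≈ 1400 kN

E43XX → F_EXX = 430 MPa.
t_e = 0.707 × 16 = 11.31 mm.
R_nwl = 0.6 × 430 × 11.31 × 330 × 10⁻³ = 963.1 kN (longitudinal, 2 welds).
R_nwt = 0.6 × 430 × 11.31 × 240 × 10⁻³ = 700.4 kN (transverse, base value).
(i) R_nwl + R_nwt = 1664 kN; (ii) 0.85 R_nwl + 1.5 R_nwt = 1869 kN.
R_n = max = 1869 kN [governs: (ii)]; φR_n = 1402 kN.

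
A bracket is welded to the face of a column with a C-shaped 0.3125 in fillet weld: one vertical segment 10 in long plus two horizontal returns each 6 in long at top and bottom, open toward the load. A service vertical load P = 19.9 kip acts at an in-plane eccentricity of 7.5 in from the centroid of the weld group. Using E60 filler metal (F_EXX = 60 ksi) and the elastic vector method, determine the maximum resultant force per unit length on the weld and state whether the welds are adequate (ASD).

f_max ≈ 2.79 kip/in; adequate

Total weld length L_w = 22 in. Treat welds as unit-width lines.
Centroid: x̄ = 2×6×3 / 22 = 1.636 in from the vertical weld.
Polar moment about centroid: J = I_x + I_y = [10³/12 + 2×6×5²] + [10×1.636² + 2(6³/12 + 6×1.364²)] = 468.4 in³.
Direct shear f_v = P/L_w = 19.9 / 22 = 0.9045 kip/in (vertical).
Torsion M = P·e = 19.9 × 7.5 = 149.25 kip·in.
Critical point at (x, y) = (4.364, 5) from centroid. f_tx = M·y/J = 1.593 kip/in; f_ty = M·x/J = 1.39 kip/in.
Resultant f_max = √[f_tx² + (f_v + f_ty)²] = √[1.593² + (0.9045 + 1.39)²] = 2.794 kip/in.
Capacity per unit length: r_n/Ω = (1/2.0) × 0.6 × 60 × (0.707 × 0.3125) = 3.977 kip/in.
2.794 ≤ 3.977 → adequate.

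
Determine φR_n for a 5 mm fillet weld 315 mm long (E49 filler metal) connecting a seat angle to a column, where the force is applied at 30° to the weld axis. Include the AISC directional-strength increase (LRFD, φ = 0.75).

φR_n ≈ 289 kN

E49XX → F_EXX = 490 MPa.
t_e = 0.707 × 5 = 3.535 mm; A_we = 3.535 × 315 = 1114 mm².
Directional factor: 1.0 + 0.5 sin^1.5(30°) = 1.177.
F_nw = 0.6 × 490 × 1.177 = 346 MPa.
φR_n = 0.75 × 346 × 1114 × 10⁻³ = 288.9 kN.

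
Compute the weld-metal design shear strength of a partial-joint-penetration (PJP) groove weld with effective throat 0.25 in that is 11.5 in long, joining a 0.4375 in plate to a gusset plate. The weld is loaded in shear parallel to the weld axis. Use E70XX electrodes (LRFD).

E70XX → F_EXX = 70 ksi.
Effective throat (given) t_e = 0.25 in.
A_we = 0.25 × 11.5 = 2.875 in².
F_nw = 0.6 F_EXX = 42 ksi.
φR_n = 0.75 × 42 × 2.875 = 90.56 kips.

φR_n ≈ 90.6 kips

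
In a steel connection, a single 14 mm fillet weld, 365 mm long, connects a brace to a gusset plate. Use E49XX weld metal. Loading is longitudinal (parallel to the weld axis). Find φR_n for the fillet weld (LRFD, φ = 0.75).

φR_n ≈ 797 kN

E49XX → F_EXX = 490 MPa.
Effective throat t_e = 0.707 × 14 = 9.898 mm.
Total length L = 365 mm; A_we = 9.898 × 365 = 3613 mm².
F_nw = 0.6 F_EXX = 0.6 × 490 = 294 MPa.
φR_n = 0.75 × 294 × 3613 × 10⁻³ = 796.6 kN.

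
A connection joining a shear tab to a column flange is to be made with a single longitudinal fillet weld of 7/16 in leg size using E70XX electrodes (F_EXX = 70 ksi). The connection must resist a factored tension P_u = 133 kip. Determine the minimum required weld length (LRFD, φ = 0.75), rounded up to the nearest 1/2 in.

Throat t_e = 0.707 × 0.4375 = 0.3093 in.
φr_n = 0.75 × 0.6 × 70 × 0.3093 = 9.743 kip/in.
L_req = P_u / φr_n = 133 / 9.743 = 13.65 in total.
Round up → use L = 14 in.

L = 14 in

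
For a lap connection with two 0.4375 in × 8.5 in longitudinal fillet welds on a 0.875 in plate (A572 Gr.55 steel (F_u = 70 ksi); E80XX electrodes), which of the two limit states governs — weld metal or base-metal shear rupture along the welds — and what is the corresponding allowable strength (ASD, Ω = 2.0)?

E80XX → F_EXX = 80 ksi.
t_e = 0.707 × 0.4375 = 0.3093 in; L = 17 in.
Weld metal: R_n/Ω = (1/2.0) × 0.6 × 80 × 0.3093 × 17 = 126.2 kips.
Base metal (shear rupture): R_n/Ω = (1/2.0) × 0.6 × 70 × 0.875 × 17 = 312.4 kips.
Governing: weld metal.

R_n/Ω ≈ 126 kips (weld metal governs)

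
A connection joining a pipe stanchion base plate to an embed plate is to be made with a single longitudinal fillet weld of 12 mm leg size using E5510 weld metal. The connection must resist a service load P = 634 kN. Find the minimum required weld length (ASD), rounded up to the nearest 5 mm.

L = 455 mm

E55XX → F_EXX = 550 MPa.
Throat t_e = 0.707 × 12 = 8.484 mm.
r_n/Ω = (0.6 × 550 × 8.484) / 2.0 = 1400 N/mm = 1.4 kN/mm.
L_req = P / (r_n/Ω) = 634 / 1.4 = 452.9 mm total.
Round up → use L = 455 mm.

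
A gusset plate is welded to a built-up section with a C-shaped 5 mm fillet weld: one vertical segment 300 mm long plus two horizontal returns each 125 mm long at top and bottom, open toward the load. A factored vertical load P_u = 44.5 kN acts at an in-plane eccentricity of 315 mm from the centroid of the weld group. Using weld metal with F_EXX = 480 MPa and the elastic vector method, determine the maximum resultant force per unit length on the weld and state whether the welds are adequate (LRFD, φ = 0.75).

Total weld length L_w = 550 mm. Treat welds as unit-width lines.
Centroid: x̄ = 2×125×62.5 / 550 = 28.41 mm from the vertical weld.
Polar moment about centroid: J = I_x + I_y = [300³/12 + 2×125×150²] + [300×28.41² + 2(125³/12 + 125×34.09²)] = 8733000 mm³.
Direct shear f_v = P/L_w = 44.5×10³ / 550 = 80.91 N/mm (vertical).
Torsion M = P·e = 44.5×10³ × 315 = 14018000 N·mm.
Critical point at (x, y) = (96.59, 150) from centroid. f_tx = M·y/J = 240.8 N/mm; f_ty = M·x/J = 155 N/mm.
Resultant f_max = √[f_tx² + (f_v + f_ty)²] = √[240.8² + (80.91 + 155)²] = 337.1 N/mm.
Capacity per unit length: φr_n = 0.75 × 0.6 × 480 × (0.707 × 5) = 763.6 N/mm.
337.1 ≤ 763.6 → adequate.

f_max ≈ 337 N/mm; adequate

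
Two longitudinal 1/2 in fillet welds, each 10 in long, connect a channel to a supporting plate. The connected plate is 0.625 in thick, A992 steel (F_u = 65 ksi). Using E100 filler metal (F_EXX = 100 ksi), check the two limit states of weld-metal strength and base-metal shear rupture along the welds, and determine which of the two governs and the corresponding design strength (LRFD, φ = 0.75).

φR_n ≈ 318 kips (weld metal governs)

t_e = 0.707 × 0.5 = 0.3535 in; L = 20 in.
Weld metal: φR_n = 0.75 × 0.6 × 100 × 0.3535 × 20 = 318.1 kips.
Base metal (shear rupture): φR_n = 0.75 × 0.6 × 65 × 0.625 × 20 = 365.6 kips.
Governing: weld metal.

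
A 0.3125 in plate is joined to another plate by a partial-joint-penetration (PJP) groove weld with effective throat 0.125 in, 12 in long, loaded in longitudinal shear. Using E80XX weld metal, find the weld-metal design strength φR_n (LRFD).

E80XX → F_EXX = 80 ksi.
Effective throat (given) t_e = 0.125 in.
A_we = 0.125 × 12 = 1.5 in².
F_nw = 0.6 F_EXX = 48 ksi.
φR_n = 0.75 × 48 × 1.5 = 54 kips.

φR_n ≈ 54 kips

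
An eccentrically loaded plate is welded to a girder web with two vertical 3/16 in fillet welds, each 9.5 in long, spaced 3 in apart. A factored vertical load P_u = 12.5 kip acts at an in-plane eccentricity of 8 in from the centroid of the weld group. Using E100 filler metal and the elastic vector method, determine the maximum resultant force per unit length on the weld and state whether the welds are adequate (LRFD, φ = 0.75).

E100XX → F_EXX = 100 ksi.
Total weld length L_w = 19 in. Treat welds as unit-width lines.
Polar moment about centroid: J = 2[d³/12 + d(b/2)²] = 2[9.5³/12 + 9.5×1.5²] = 185.6 in³.
Direct shear f_v = P/L_w = 12.5 / 19 = 0.6579 kip/in (vertical).
Torsion M = P·e = 12.5 × 8 = 100 kip·in.
Critical point at (x, y) = (1.5, 4.75) from centroid. f_tx = M·y/J = 2.559 kip/in; f_ty = M·x/J = 0.808 kip/in.
Resultant f_max = √[f_tx² + (f_v + f_ty)²] = √[2.559² + (0.6579 + 0.808)²] = 2.949 kip/in.
Capacity per unit length: φr_n = 0.75 × 0.6 × 100 × (0.707 × 0.1875) = 5.965 kip/in.
2.949 ≤ 5.965 → adequate.

f_max ≈ 2.95 kip/in; adequate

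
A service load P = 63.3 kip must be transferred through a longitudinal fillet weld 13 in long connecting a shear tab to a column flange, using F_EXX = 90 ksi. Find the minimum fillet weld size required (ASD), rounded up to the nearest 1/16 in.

Total weld length L = 13 in.
Required throat t_e = P × Ω / (0.6 F_EXX × L) = 63.3 × 2.0 / (0.6 × 90 × 13) = 0.1803 in.
Required leg w = t_e / 0.707 = 0.2551 in → use 5/16 in.

w = 5/16 in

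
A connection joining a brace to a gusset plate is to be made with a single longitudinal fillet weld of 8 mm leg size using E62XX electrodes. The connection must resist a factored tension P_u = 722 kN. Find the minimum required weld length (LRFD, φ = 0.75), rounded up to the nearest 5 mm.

L = 460 mm

E62XX → F_EXX = 620 MPa.
Throat t_e = 0.707 × 8 = 5.656 mm.
φr_n = 0.75 × 0.6 × 620 × 5.656 × 10⁻³ = 1.578 kN/mm.
L_req = P_u / φr_n = 722 / 1.578 = 457.5 mm total.
Round up → use L = 460 mm.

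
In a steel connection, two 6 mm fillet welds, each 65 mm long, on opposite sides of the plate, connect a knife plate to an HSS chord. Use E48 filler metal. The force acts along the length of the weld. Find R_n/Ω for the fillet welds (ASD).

E48XX → F_EXX = 480 MPa.
Effective throat t_e = 0.707 × 6 = 4.242 mm.
Total length L = 130 mm; A_we = 4.242 × 130 = 551.5 mm².
F_nw = 0.6 F_EXX = 0.6 × 480 = 288 MPa.
R_n = 288 × 551.5 × 10⁻³ = 158.8 kN; R_n/Ω = 158.8/2.0 = 79.41 kN.

R_n/Ω ≈ 79.4 kN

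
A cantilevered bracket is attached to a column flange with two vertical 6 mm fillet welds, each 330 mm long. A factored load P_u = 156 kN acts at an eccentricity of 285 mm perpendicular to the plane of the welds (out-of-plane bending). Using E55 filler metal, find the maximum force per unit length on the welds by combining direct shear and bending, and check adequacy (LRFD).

E55XX → F_EXX = 550 MPa.
L_w = 2 × 330 = 660 mm; section modulus (unit throat) S = 2 × L²/6 = 36300 mm².
Direct shear f_v = P/L_w = 156×10³/660 = 236.4 N/mm.
Moment M = P × e = 156×10³ × 285 = 44460000 N·mm; bending f_b = M/S = 1225 N/mm.
f_max = √(f_v² + f_b²) = √(236.4² + 1225²) = 1247 N/mm.
φr_n = 0.75 × 0.6 × 550 × (0.707 × 6) = 1050 N/mm → NOT adequate.

f_max ≈ 1250 N/mm; NOT adequate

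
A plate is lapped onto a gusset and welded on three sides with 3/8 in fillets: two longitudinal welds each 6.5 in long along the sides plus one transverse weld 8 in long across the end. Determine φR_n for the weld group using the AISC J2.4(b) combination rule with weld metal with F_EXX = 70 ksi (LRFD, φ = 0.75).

φR_n ≈ 193 kips

t_e = 0.707 × 0.375 = 0.2651 in.
R_nwl = 0.6 × 70 × 0.2651 × 13 = 144.8 kips (longitudinal, 2 welds).
R_nwt = 0.6 × 70 × 0.2651 × 8 = 89.08 kips (transverse, base value).
(i) R_nwl + R_nwt = 233.8 kips; (ii) 0.85 R_nwl + 1.5 R_nwt = 256.7 kips.
R_n = max = 256.7 kips [governs: (ii)]; φR_n = 192.5 kips.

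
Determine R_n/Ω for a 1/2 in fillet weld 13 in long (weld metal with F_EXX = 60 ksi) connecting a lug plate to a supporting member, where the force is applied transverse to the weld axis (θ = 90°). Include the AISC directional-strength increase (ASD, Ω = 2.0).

t_e = 0.707 × 0.5 = 0.3535 in; A_we = 0.3535 × 13 = 4.595 in².
Directional factor: 1.0 + 0.5 sin^1.5(90°) = 1.5.
F_nw = 0.6 × 60 × 1.5 = 54 ksi.
R_n/Ω = (54 × 4.595) / 2.0 = 124.1 kip.

R_n/Ω ≈ 124 kip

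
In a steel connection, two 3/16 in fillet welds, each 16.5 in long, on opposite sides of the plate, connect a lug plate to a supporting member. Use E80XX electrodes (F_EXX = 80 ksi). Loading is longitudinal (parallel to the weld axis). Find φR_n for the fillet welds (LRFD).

φR_n ≈ 157 kip

Effective throat t_e = 0.707 × 0.1875 = 0.1326 in.
Total length L = 33 in; A_we = 0.1326 × 33 = 4.375 in².
F_nw = 0.6 F_EXX = 0.6 × 80 = 48 ksi.
φR_n = 0.75 × 48 × 4.375 = 157.5 kip.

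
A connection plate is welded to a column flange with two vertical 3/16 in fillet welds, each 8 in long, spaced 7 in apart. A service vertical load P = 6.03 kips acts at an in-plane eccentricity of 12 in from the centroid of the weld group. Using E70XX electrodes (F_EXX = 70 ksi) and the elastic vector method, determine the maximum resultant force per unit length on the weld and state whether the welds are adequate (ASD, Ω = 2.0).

Total weld length L_w = 16 in. Treat welds as unit-width lines.
Polar moment about centroid: J = 2[d³/12 + d(b/2)²] = 2[8³/12 + 8×3.5²] = 281.3 in³.
Direct shear f_v = P/L_w = 6.03 / 16 = 0.3769 kip/in (vertical).
Torsion M = P·e = 6.03 × 12 = 72.36 kip·in.
Critical point at (x, y) = (3.5, 4) from centroid. f_tx = M·y/J = 1.029 kip/in; f_ty = M·x/J = 0.9002 kip/in.
Resultant f_max = √[f_tx² + (f_v + f_ty)²] = √[1.029² + (0.3769 + 0.9002)²] = 1.64 kip/in.
Capacity per unit length: r_n/Ω = (1/2.0) × 0.6 × 70 × (0.707 × 0.1875) = 2.784 kip/in.
1.64 ≤ 2.784 → adequate.

f_max ≈ 1.64 kip/in; adequate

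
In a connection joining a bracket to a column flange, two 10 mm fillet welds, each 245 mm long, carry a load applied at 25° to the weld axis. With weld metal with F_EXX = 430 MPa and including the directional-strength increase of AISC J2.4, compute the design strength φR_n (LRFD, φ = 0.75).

t_e = 0.707 × 10 = 7.07 mm; A_we = 7.07 × 490 = 3464 mm².
Directional factor: 1.0 + 0.5 sin^1.5(25°) = 1.137.
F_nw = 0.6 × 430 × 1.137 = 293.4 MPa.
φR_n = 0.75 × 293.4 × 3464 × 10⁻³ = 762.4 kN.

φR_n ≈ 762 kN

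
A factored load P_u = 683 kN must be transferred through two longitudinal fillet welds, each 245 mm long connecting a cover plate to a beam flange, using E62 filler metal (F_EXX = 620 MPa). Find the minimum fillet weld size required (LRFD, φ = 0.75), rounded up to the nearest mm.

Total weld length L = 490 mm.
Required throat t_e = P_u / (φ × 0.6 F_EXX × L) = 683 / (0.75 × 0.6 × 620 × 490 × 10⁻³) = 4.996 mm.
Required leg w = t_e / 0.707 = 7.066 mm → use 8 mm.

w = 8 mm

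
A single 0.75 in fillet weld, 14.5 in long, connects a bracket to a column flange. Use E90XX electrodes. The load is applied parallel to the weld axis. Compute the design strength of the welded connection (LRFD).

φR_n ≈ 311 kip

E90XX → F_EXX = 90 ksi.
Effective throat t_e = 0.707 × 0.75 = 0.5302 in.
Total length L = 14.5 in; A_we = 0.5302 × 14.5 = 7.689 in².
F_nw = 0.6 F_EXX = 0.6 × 90 = 54 ksi.
φR_n = 0.75 × 54 × 7.689 = 311.4 kip.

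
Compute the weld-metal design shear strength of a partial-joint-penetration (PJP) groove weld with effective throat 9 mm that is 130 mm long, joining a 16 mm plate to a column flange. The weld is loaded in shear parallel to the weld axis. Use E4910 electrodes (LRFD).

φR_n ≈ 258 kN

E49XX → F_EXX = 490 MPa.
Effective throat (given) t_e = 9 mm.
A_we = 9 × 130 = 1170 mm².
F_nw = 0.6 F_EXX = 294 MPa.
φR_n = 0.75 × 294 × 1170 × 10⁻³ = 258 kN.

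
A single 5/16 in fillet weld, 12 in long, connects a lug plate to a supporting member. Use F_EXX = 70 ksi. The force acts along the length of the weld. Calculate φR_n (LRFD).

Effective throat t_e = 0.707 × 0.3125 = 0.2209 in.
Total length L = 12 in; A_we = 0.2209 × 12 = 2.651 in².
F_nw = 0.6 F_EXX = 0.6 × 70 = 42 ksi.
φR_n = 0.75 × 42 × 2.651 = 83.51 kip.

φR_n ≈ 83.5 kip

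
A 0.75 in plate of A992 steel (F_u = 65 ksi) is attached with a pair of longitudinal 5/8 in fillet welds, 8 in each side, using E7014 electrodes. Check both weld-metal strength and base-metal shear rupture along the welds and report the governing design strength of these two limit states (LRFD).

E70XX → F_EXX = 70 ksi.
t_e = 0.707 × 0.625 = 0.4419 in; L = 16 in.
Weld metal: φR_n = 0.75 × 0.6 × 70 × 0.4419 × 16 = 222.7 kips.
Base metal (shear rupture): φR_n = 0.75 × 0.6 × 65 × 0.75 × 16 = 351 kips.
Governing: weld metal.

φR_n ≈ 223 kips (weld metal governs)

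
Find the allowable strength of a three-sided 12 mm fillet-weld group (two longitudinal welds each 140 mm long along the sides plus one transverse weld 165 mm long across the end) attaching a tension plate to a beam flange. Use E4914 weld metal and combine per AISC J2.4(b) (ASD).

R_n/Ω ≈ 605 kN

E49XX → F_EXX = 490 MPa.
t_e = 0.707 × 12 = 8.484 mm.
R_nwl = 0.6 × 490 × 8.484 × 280 × 10⁻³ = 698.4 kN (longitudinal, 2 welds).
R_nwt = 0.6 × 490 × 8.484 × 165 × 10⁻³ = 411.6 kN (transverse, base value).
(i) R_nwl + R_nwt = 1110 kN; (ii) 0.85 R_nwl + 1.5 R_nwt = 1211 kN.
R_n = max = 1211 kN [governs: (ii)]; R_n/Ω = 605.5 kN.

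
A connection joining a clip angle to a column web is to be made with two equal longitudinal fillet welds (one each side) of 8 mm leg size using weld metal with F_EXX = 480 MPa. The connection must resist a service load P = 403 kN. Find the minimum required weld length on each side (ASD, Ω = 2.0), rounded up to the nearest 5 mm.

L = 250 mm on each side

Throat t_e = 0.707 × 8 = 5.656 mm.
r_n/Ω = (0.6 × 480 × 5.656) / 2.0 = 814.5 N/mm = 0.8145 kN/mm.
L_req = P / (r_n/Ω) = 403 / 0.8145 = 494.8 mm total.
Per side: 494.8 / 2 = 247.4 mm.
Round up → use L = 250 mm on each side.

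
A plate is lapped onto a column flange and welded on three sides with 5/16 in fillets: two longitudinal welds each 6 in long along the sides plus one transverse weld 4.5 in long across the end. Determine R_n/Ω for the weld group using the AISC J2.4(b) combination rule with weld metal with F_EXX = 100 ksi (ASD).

R_n/Ω ≈ 112 kip

t_e = 0.707 × 0.3125 = 0.2209 in.
R_nwl = 0.6 × 100 × 0.2209 × 12 = 159.1 kip (longitudinal, 2 welds).
R_nwt = 0.6 × 100 × 0.2209 × 4.5 = 59.65 kip (transverse, base value).
(i) R_nwl + R_nwt = 218.7 kip; (ii) 0.85 R_nwl + 1.5 R_nwt = 224.7 kip.
R_n = max = 224.7 kip [governs: (ii)]; R_n/Ω = 112.3 kip.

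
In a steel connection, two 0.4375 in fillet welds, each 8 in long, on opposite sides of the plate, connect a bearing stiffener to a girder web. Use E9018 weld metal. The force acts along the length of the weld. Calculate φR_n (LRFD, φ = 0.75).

E90XX → F_EXX = 90 ksi.
Effective throat t_e = 0.707 × 0.4375 = 0.3093 in.
Total length L = 16 in; A_we = 0.3093 × 16 = 4.949 in².
F_nw = 0.6 F_EXX = 0.6 × 90 = 54 ksi.
φR_n = 0.75 × 54 × 4.949 = 200.4 kips.

φR_n ≈ 200 kips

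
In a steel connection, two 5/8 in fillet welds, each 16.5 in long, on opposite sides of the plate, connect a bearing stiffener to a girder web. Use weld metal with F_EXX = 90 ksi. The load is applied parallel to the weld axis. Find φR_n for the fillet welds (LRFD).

φR_n ≈ 591 kips

Effective throat t_e = 0.707 × 0.625 = 0.4419 in.
Total length L = 33 in; A_we = 0.4419 × 33 = 14.58 in².
F_nw = 0.6 F_EXX = 0.6 × 90 = 54 ksi.
φR_n = 0.75 × 54 × 14.58 = 590.6 kips.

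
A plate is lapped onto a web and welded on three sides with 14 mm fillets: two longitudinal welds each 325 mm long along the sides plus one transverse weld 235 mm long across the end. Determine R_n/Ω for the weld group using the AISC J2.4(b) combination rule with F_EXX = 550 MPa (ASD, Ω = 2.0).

R_n/Ω ≈ 1480 kN

t_e = 0.707 × 14 = 9.898 mm.
R_nwl = 0.6 × 550 × 9.898 × 650 × 10⁻³ = 2123 kN (longitudinal, 2 welds).
R_nwt = 0.6 × 550 × 9.898 × 235 × 10⁻³ = 767.6 kN (transverse, base value).
(i) R_nwl + R_nwt = 2891 kN; (ii) 0.85 R_nwl + 1.5 R_nwt = 2956 kN.
R_n = max = 2956 kN [governs: (ii)]; R_n/Ω = 1478 kN.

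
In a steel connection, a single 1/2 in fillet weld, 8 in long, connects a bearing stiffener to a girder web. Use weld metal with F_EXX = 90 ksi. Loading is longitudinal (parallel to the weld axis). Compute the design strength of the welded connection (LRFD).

φR_n ≈ 115 kip

Effective throat t_e = 0.707 × 0.5 = 0.3535 in.
Total length L = 8 in; A_we = 0.3535 × 8 = 2.828 in².
F_nw = 0.6 F_EXX = 0.6 × 90 = 54 ksi.
φR_n = 0.75 × 54 × 2.828 = 114.5 kip.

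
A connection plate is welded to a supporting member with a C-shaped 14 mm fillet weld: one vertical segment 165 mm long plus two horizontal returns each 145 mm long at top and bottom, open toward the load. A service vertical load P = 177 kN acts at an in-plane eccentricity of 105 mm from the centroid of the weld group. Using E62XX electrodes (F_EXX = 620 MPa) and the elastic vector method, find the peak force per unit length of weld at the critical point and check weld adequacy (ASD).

f_max ≈ 1030 N/mm; adequate

Total weld length L_w = 455 mm. Treat welds as unit-width lines.
Centroid: x̄ = 2×145×72.5 / 455 = 46.21 mm from the vertical weld.
Polar moment about centroid: J = I_x + I_y = [165³/12 + 2×145×82.5²] + [165×46.21² + 2(145³/12 + 145×26.29²)] = 3409000 mm³.
Direct shear f_v = P/L_w = 177×10³ / 455 = 389 N/mm (vertical).
Torsion M = P·e = 177×10³ × 105 = 18585000 N·mm.
Critical point at (x, y) = (98.79, 82.5) from centroid. f_tx = M·y/J = 449.8 N/mm; f_ty = M·x/J = 538.6 N/mm.
Resultant f_max = √[f_tx² + (f_v + f_ty)²] = √[449.8² + (389 + 538.6)²] = 1031 N/mm.
Capacity per unit length: r_n/Ω = (1/2.0) × 0.6 × 620 × (0.707 × 14) = 1841 N/mm.
1031 ≤ 1841 → adequate.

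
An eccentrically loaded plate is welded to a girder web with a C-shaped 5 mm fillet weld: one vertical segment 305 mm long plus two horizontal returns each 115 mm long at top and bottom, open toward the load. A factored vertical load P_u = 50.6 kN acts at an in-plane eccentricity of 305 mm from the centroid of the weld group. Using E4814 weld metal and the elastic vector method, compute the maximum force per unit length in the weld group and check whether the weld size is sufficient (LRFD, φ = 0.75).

E48XX → F_EXX = 480 MPa.
Total weld length L_w = 535 mm. Treat welds as unit-width lines.
Centroid: x̄ = 2×115×57.5 / 535 = 24.72 mm from the vertical weld.
Polar moment about centroid: J = I_x + I_y = [305³/12 + 2×115×152.5²] + [305×24.72² + 2(115³/12 + 115×32.78²)] = 8400000 mm³.
Direct shear f_v = P/L_w = 50.6×10³ / 535 = 94.58 N/mm (vertical).
Torsion M = P·e = 50.6×10³ × 305 = 15433000 N·mm.
Critical point at (x, y) = (90.28, 152.5) from centroid. f_tx = M·y/J = 280.2 N/mm; f_ty = M·x/J = 165.9 N/mm.
Resultant f_max = √[f_tx² + (f_v + f_ty)²] = √[280.2² + (94.58 + 165.9)²] = 382.5 N/mm.
Capacity per unit length: φr_n = 0.75 × 0.6 × 480 × (0.707 × 5) = 763.6 N/mm.
382.5 ≤ 763.6 → adequate.

f_max ≈ 383 N/mm; adequate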